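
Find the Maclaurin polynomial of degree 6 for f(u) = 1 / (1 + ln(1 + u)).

Write 1/(1+u) = 1 - u + u^2 - u^3 + ... and substitute the series for u.
[u^0] = 1;  [u^1] = -1;  [u^2] = 3/2;  [u^3] = -7/3;  [u^4] = 11/3;  [u^5] = -347/60;  [u^6] = 3289/360.

3289*u^6/360 - 347*u^5/60 + 11*u^4/3 - 7*u^3/3 + 3*u^2/2 - u + 1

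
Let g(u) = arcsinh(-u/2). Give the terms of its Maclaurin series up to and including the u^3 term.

g(0) = 0
g′(0) = -1/2
g′′(0) = 0
g′′′(0) = 1/8

u^3/48 - u/2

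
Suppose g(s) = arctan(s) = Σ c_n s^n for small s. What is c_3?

-1/3

Differentiate repeatedly and evaluate at the center.
[s^0] = 0;  [s^1] = 1;  [s^2] = 0;  [s^3] = -1/3.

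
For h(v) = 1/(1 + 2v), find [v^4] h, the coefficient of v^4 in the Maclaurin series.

h(0) = 1
h′(0) = -2
h′′(0) = 8
h′′′(0) = -48
h^(4)(0) = 384
So c_4 = h^(4)(0)/4! = 16.

16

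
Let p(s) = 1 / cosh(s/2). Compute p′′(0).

-1/4

Write the quotient as an unknown series and match coefficients against numerator = denominator · series.
The coefficient of s^2 in the expansion is -1/8, so p′′(0) = 2! * (-1/8) = -1/4.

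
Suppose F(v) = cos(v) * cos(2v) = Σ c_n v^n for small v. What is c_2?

Expand each factor separately, then convolve coefficients.
F(0) = 1
F′(0) = 0
F′′(0) = -5

-5/2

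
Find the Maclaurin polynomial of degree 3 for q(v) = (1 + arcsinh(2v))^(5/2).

Plug the Maclaurin series of the inner function into that of the outer and collect terms.

-5*v^3/6 + 15*v^2/2 + 5*v + 1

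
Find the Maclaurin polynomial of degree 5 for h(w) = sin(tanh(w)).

Let u equal the inner series; expand the outer function in u and truncate.
h(0) = 0
h′(0) = 1
h′′(0) = 0
h′′′(0) = -3
h^(4)(0) = 0
h^(5)(0) = 37

37*w^5/120 - w^3/2 + w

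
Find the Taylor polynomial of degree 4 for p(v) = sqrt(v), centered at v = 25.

-(v - 25)^4/2000000 + (v - 25)^3/50000 - (v - 25)^2/1000 + (v - 25)/10 + 5

p(25) = 5
p′(25) = 1/10
p′′(25) = -1/500
p′′′(25) = 3/25000
p^(4)(25) = -3/250000
The Taylor polynomial is Σ p^(k)(25)/k! · (v - 25)^k.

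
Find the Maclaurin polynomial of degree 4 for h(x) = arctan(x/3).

Use the known series and substitute for the argument.
h(0) = 0
h′(0) = 1/3
h′′(0) = 0
h′′′(0) = -2/27
h^(4)(0) = 0

-x^3/81 + x/3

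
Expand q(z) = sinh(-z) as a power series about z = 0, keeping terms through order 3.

-z^3/6 - z

[z^0] = 0;  [z^1] = -1;  [z^2] = 0;  [z^3] = -1/6.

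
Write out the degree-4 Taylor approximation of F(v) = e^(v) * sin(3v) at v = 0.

Write out both Maclaurin series and multiply, keeping only the needed powers.
F(0) = 0
F′(0) = 3
F′′(0) = 6
F′′′(0) = -18
F^(4)(0) = -96

-4*v^4 - 3*v^3 + 3*v^2 + 3*v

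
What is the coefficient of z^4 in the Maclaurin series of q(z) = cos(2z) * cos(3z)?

Write out both Maclaurin series and multiply, keeping only the needed powers.
q(0) = 1
q′(0) = 0
q′′(0) = -13
q′′′(0) = 0
q^(4)(0) = 313
Dividing each by k! gives the coefficients c_0, ..., c_4.

313/24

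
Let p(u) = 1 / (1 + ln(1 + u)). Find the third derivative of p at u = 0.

Expand as Σ (-1)^k u^k with u equal to the inner function's series.
From the series, [u^3] p = -7/3; multiply by 3! = 6 to get -14.

-14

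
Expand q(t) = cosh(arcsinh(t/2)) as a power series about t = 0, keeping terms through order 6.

Let u equal the inner series; expand the outer function in u and truncate.
q(0) = 1
q′(0) = 0
q′′(0) = 1/4
q′′′(0) = 0
q^(4)(0) = -3/16
q^(5)(0) = 0
q^(6)(0) = 45/64
Dividing each by k! gives the coefficients c_0, ..., c_6.

t^6/1024 - t^4/128 + t^2/8 + 1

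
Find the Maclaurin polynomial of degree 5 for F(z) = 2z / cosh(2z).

Divide the numerator series by the denominator series (power-series long division).
F(0) = 0
F′(0) = 2
F′′(0) = 0
F′′′(0) = -24
F^(4)(0) = 0
F^(5)(0) = 800
Then c_k = F^(k)(0)/k! gives each Taylor coefficient.

20*z^5/3 - 4*z^3 + 2*z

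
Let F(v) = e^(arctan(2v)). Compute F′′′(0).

-8

Let u equal the inner series; expand the outer function in u and truncate.
The coefficient of v^3 in the expansion is -4/3, so F′′′(0) = 3! * (-4/3) = -8.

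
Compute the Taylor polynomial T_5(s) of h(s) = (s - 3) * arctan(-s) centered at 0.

3*s^5/5 + s^4/3 - s^3 - s^2 + 3*s

Distribute the polynomial across the series and collect like powers.
h(0) = 0
h′(0) = 3
h′′(0) = -2
h′′′(0) = -6
h^(4)(0) = 8
h^(5)(0) = 72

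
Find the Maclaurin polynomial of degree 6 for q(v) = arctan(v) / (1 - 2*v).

Expand 1/(denominator) as a geometric series and multiply by the numerator's series.
q(0) = 0
q′(0) = 1
q′′(0) = 4
q′′′(0) = 22
q^(4)(0) = 176
q^(5)(0) = 1784
q^(6)(0) = 21408

446*v^6/15 + 223*v^5/15 + 22*v^4/3 + 11*v^3/3 + 2*v^2 + v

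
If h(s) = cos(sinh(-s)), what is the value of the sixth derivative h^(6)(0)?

Substitute the inner expansion into the outer series and collect powers.
The coefficient of s^6 in the expansion is 1/240, so h^(6)(0) = 6! * (1/240) = 3.

3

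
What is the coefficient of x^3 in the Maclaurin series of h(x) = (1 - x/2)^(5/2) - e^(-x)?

Expand each term separately and add.
So c_3 = h′′′(0)/3! = 49/384.

49/384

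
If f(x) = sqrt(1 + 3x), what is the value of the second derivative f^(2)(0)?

-9/4

From the series, [x^2] f = -9/8; multiply by 2! = 2 to get -9/4.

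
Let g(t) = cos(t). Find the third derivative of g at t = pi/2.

The coefficient of (t - pi/2)^3 in the expansion is 1/6, so g′′′(pi/2) = 3! * (1/6) = 1.

1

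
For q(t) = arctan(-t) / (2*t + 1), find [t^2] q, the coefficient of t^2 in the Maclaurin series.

2

Use 1/(1 - r) = Σ r^k on the denominator, then take the Cauchy product.
q(0) = 0
q′(0) = -1
q′′(0) = 4
So c_2 = q′′(0)/2! = 2.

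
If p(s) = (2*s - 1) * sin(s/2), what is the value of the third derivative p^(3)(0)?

1/8

Distribute the polynomial across the series and collect like powers.
From the series, [s^3] p = 1/48; multiply by 3! = 6 to get 1/8.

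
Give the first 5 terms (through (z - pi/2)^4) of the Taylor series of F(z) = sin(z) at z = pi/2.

(z - pi/2)^4/24 - (z - pi/2)^2/2 + 1

[(z - pi/2)^0] = 1;  [(z - pi/2)^1] = 0;  [(z - pi/2)^2] = -1/2;  [(z - pi/2)^3] = 0;  [(z - pi/2)^4] = 1/24.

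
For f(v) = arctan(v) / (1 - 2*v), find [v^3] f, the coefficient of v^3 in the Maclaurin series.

Multiply the numerator's expansion by the denominator's geometric series.
f(0) = 0
f′(0) = 1
f′′(0) = 4
f′′′(0) = 22

11/3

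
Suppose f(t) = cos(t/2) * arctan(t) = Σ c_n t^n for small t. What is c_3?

Multiply the two series term by term and collect like powers.
f(0) = 0
f′(0) = 1
f′′(0) = 0
f′′′(0) = -11/4
So c_3 = f′′′(0)/3! = -11/24.

-11/24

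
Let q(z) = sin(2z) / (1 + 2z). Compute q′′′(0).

40

Multiply the two series term by term and collect like powers.
The coefficient of z^3 in the expansion is 20/3, so q′′′(0) = 3! * (20/3) = 40.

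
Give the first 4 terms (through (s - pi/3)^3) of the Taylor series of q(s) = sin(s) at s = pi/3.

-(s - pi/3)^3/12 - sqrt(3)*(s - pi/3)^2/4 + (s - pi/3)/2 + sqrt(3)/2

q(pi/3) = sqrt(3)/2
q′(pi/3) = 1/2
q′′(pi/3) = -sqrt(3)/2
q′′′(pi/3) = -1/2
Dividing each by k! gives the coefficients c_0, ..., c_3.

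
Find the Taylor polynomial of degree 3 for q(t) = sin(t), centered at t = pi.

Differentiate repeatedly and evaluate at the center.
q(pi) = 0
q′(pi) = -1
q′′(pi) = 0
q′′′(pi) = 1
The Taylor polynomial is Σ q^(k)(pi)/k! · (t - pi)^k.

(t - pi)^3/6 - (t - pi)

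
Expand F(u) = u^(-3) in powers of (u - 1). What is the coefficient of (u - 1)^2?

6

Use the known series and substitute for the argument.
F(1) = 1
F′(1) = -3
F′′(1) = 12
The Taylor polynomial is Σ F^(k)(1)/k! · (u - 1)^k.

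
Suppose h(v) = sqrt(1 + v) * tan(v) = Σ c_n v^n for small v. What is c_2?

1/2

Take the Cauchy product of the two expansions.
h(0) = 0
h′(0) = 1
h′′(0) = 1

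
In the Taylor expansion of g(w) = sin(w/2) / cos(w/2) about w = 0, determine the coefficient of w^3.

Write the quotient as an unknown series and match coefficients against numerator = denominator · series.
g(0) = 0
g′(0) = 1/2
g′′(0) = 0
g′′′(0) = 1/4

1/24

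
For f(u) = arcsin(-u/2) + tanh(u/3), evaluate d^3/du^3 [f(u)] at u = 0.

Expand each term separately and add.
From the series, [u^3] f = -43/1296; multiply by 3! = 6 to get -43/216.

-43/216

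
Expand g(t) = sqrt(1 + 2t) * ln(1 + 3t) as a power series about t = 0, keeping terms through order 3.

Multiply the two series term by term and collect like powers.

3*t^3 - 3*t^2/2 + 3*t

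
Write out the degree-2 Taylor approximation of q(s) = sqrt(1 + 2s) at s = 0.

q(0) = 1
q′(0) = 1
q′′(0) = -1

-s^2/2 + s + 1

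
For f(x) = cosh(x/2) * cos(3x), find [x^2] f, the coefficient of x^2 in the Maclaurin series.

Multiply the two series term by term and collect like powers.
[x^0] = 1;  [x^1] = 0;  [x^2] = -35/8.

-35/8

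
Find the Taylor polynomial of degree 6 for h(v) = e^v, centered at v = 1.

e*(v - 1)^6/720 + e*(v - 1)^5/120 + e*(v - 1)^4/24 + e*(v - 1)^3/6 + e*(v - 1)^2/2 + e*(v - 1) + e

[(v - 1)^0] = e;  [(v - 1)^1] = e;  [(v - 1)^2] = e/2;  [(v - 1)^3] = e/6;  [(v - 1)^4] = e/24;  [(v - 1)^5] = e/120;  [(v - 1)^6] = e/720.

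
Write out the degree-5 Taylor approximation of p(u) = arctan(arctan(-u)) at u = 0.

-11*u^5/15 + 2*u^3/3 - u

Compose series: expand the inner function first, then feed it into the outer expansion.
p(0) = 0
p′(0) = -1
p′′(0) = 0
p′′′(0) = 4
p^(4)(0) = 0
p^(5)(0) = -88
Dividing each by k! gives the coefficients c_0, ..., c_5.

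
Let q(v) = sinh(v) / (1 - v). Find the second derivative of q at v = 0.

Write out both Maclaurin series and multiply, keeping only the needed powers.
The coefficient of v^2 in the expansion is 1, so q′′(0) = 2! * (1) = 2.

2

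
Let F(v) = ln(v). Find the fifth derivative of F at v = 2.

3/4

Use the known series and substitute for the argument.
The coefficient of (v - 2)^5 in the expansion is 1/160, so F^(5)(2) = 5! * (1/160) = 3/4.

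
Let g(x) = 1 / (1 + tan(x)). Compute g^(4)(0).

40

Expand as Σ (-1)^k u^k with u equal to the inner function's series.
The coefficient of x^4 in the expansion is 5/3, so g^(4)(0) = 4! * (5/3) = 40.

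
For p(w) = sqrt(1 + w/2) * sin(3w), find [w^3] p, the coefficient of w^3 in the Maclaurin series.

Expand each factor separately, then convolve coefficients.
So c_3 = p′′′(0)/3! = -147/32.

-147/32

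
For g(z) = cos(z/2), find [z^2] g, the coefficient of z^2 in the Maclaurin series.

-1/8

Differentiate repeatedly and evaluate at the center.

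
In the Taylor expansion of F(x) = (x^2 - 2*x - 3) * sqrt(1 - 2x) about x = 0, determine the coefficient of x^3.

3/2

Distribute the polynomial across the series and collect like powers.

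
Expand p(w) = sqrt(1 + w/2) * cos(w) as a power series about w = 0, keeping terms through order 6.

Take the Cauchy product of the two expansions.
p(0) = 1
p′(0) = 1/4
p′′(0) = -17/16
p′′′(0) = -45/64
p^(4)(0) = 337/256
p^(5)(0) = 905/1024
p^(6)(0) = -5281/4096
The Taylor polynomial is Σ p^(k)(0)/k! · w^k.

-5281*w^6/2949120 + 181*w^5/24576 + 337*w^4/6144 - 15*w^3/128 - 17*w^2/32 + w/4 + 1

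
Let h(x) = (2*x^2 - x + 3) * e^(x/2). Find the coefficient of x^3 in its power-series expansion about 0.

Distribute the polynomial across the series and collect like powers.
h(0) = 3
h′(0) = 1/2
h′′(0) = 15/4
h′′′(0) = 45/8
Dividing each by k! gives the coefficients c_0, ..., c_3.

15/16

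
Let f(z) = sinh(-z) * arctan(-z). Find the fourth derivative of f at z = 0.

-4

Write out both Maclaurin series and multiply, keeping only the needed powers.
From the series, [z^4] f = -1/6; multiply by 4! = 24 to get -4.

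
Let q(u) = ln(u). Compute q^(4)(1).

The coefficient of (u - 1)^4 in the expansion is -1/4, so q^(4)(1) = 4! * (-1/4) = -6.

-6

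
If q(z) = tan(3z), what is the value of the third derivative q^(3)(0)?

54

The coefficient of z^3 in the expansion is 9, so q′′′(0) = 3! * (9) = 54.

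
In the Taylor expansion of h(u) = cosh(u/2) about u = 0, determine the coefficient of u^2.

1/8

h(0) = 1
h′(0) = 0
h′′(0) = 1/4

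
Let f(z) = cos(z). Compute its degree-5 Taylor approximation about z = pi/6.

-(z - pi/6)^5/240 + sqrt(3)*(z - pi/6)^4/48 + (z - pi/6)^3/12 - sqrt(3)*(z - pi/6)^2/4 - (z - pi/6)/2 + sqrt(3)/2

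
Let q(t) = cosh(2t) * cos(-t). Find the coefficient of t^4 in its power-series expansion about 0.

Multiply the two series term by term and collect like powers.
q(0) = 1
q′(0) = 0
q′′(0) = 3
q′′′(0) = 0
q^(4)(0) = -7
The Taylor polynomial is Σ q^(k)(0)/k! · t^k.

-7/24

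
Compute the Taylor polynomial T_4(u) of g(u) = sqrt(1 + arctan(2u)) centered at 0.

17*u^4/24 - 5*u^3/6 - u^2/2 + u + 1

Let u equal the inner series; expand the outer function in u and truncate.
[u^0] = 1;  [u^1] = 1;  [u^2] = -1/2;  [u^3] = -5/6;  [u^4] = 17/24.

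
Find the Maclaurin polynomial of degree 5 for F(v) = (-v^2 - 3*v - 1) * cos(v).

-v^5/8 + 11*v^4/24 + 3*v^3/2 - v^2/2 - 3*v - 1

Multiply each power in the prefactor through the base expansion.
[v^0] = -1;  [v^1] = -3;  [v^2] = -1/2;  [v^3] = 3/2;  [v^4] = 11/24;  [v^5] = -1/8.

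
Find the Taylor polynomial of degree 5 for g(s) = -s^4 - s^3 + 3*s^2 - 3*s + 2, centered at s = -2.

-(s + 2)^4 + 7*(s + 2)^3 - 15*(s + 2)^2 + 5*(s + 2) + 12

[(s + 2)^0] = 12;  [(s + 2)^1] = 5;  [(s + 2)^2] = -15;  [(s + 2)^3] = 7;  [(s + 2)^4] = -1;  [(s + 2)^5] = 0.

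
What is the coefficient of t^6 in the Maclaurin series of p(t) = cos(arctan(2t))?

Compose series: expand the inner function first, then feed it into the outer expansion.
So c_6 = p^(6)(0)/6! = -20.

-20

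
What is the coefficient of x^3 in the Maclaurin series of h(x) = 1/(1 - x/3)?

1/27

h(0) = 1
h′(0) = 1/3
h′′(0) = 2/9
h′′′(0) = 2/9
Then c_k = h^(k)(0)/k! gives each Taylor coefficient.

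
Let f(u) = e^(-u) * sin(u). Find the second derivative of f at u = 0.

Multiply the two series term by term and collect like powers.
From the series, [u^2] f = -1; multiply by 2! = 2 to get -2.

-2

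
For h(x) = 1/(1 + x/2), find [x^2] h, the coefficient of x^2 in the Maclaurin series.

1/4

Differentiate repeatedly and evaluate at the center.
[x^0] = 1;  [x^1] = -1/2;  [x^2] = 1/4.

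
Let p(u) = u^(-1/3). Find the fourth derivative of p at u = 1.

Apply the Taylor formula c_k = f^(k)(a)/k!.
The coefficient of (u - 1)^4 in the expansion is 35/243, so p^(4)(1) = 4! * (35/243) = 280/81.

280/81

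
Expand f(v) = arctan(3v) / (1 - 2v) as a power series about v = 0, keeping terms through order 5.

303*v^5/5 + 6*v^4 + 3*v^3 + 6*v^2 + 3*v

Take the Cauchy product of the two expansions.
f(0) = 0
f′(0) = 3
f′′(0) = 12
f′′′(0) = 18
f^(4)(0) = 144
f^(5)(0) = 7272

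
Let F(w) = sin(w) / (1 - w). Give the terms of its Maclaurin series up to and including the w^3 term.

5*w^3/6 + w^2 + w

Expand 1/(denominator) as a geometric series and multiply by the numerator's series.
F(0) = 0
F′(0) = 1
F′′(0) = 2
F′′′(0) = 5
Dividing each by k! gives the coefficients c_0, ..., c_3.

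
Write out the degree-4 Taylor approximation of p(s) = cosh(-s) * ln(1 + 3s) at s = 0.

-45*s^4/2 + 21*s^3/2 - 9*s^2/2 + 3*s

Take the Cauchy product of the two expansions.
p(0) = 0
p′(0) = 3
p′′(0) = -9
p′′′(0) = 63
p^(4)(0) = -540
Then c_k = p^(k)(0)/k! gives each Taylor coefficient.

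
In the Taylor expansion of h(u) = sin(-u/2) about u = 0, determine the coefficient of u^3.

1/48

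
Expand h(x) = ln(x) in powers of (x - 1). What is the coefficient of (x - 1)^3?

h(1) = 0
h′(1) = 1
h′′(1) = -1
h′′′(1) = 2
So c_3 = h′′′(1)/3! = 1/3.

1/3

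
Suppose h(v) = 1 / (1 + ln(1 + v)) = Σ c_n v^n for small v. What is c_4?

11/3

Use the geometric series for the reciprocal, then substitute.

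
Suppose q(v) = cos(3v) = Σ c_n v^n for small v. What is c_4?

27/8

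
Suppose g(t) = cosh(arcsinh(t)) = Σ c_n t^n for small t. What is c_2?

1/2

Compose series: expand the inner function first, then feed it into the outer expansion.
g(0) = 1
g′(0) = 0
g′′(0) = 1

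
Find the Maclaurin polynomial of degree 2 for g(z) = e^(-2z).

Compute the successive derivatives at the expansion point and divide by k!.

2*z^2 - 2*z + 1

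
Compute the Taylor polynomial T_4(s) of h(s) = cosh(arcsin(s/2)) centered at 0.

Plug the Maclaurin series of the inner function into that of the outer and collect terms.
h(0) = 1
h′(0) = 0
h′′(0) = 1/4
h′′′(0) = 0
h^(4)(0) = 5/16
The Taylor polynomial is Σ h^(k)(0)/k! · s^k.

5*s^4/384 + s^2/8 + 1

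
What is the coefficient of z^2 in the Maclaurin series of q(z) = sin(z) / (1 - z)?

Expand each factor separately, then convolve coefficients.
So c_2 = q′′(0)/2! = 1.

1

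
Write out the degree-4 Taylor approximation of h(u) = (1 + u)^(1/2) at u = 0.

Differentiate repeatedly and evaluate at the center.
h(0) = 1
h′(0) = 1/2
h′′(0) = -1/4
h′′′(0) = 3/8
h^(4)(0) = -15/16

-5*u^4/128 + u^3/16 - u^2/8 + u/2 + 1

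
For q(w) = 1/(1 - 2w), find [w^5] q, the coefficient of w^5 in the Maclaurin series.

q(0) = 1
q′(0) = 2
q′′(0) = 8
q′′′(0) = 48
q^(4)(0) = 384
q^(5)(0) = 3840
So c_5 = q^(5)(0)/5! = 32.

32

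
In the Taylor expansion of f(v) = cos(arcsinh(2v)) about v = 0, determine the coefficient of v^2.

-2

Let u equal the inner series; expand the outer function in u and truncate.
f(0) = 1
f′(0) = 0
f′′(0) = -4
So c_2 = f′′(0)/2! = -2.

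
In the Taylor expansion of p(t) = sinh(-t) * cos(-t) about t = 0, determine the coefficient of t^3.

1/3

Take the Cauchy product of the two expansions.
[t^0] = 0;  [t^1] = -1;  [t^2] = 0;  [t^3] = 1/3.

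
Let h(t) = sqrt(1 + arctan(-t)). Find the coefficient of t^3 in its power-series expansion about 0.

Substitute the inner expansion into the outer series and collect powers.
h(0) = 1
h′(0) = -1/2
h′′(0) = -1/4
h′′′(0) = 5/8

5/48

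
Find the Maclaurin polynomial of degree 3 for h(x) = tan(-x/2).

-x^3/24 - x/2

h(0) = 0
h′(0) = -1/2
h′′(0) = 0
h′′′(0) = -1/4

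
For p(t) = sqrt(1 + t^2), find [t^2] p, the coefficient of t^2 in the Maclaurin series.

1/2

c_2 = p′′(0)/2! = 1/2.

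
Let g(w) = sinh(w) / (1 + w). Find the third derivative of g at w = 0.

Take the Cauchy product of the two expansions.
The coefficient of w^3 in the expansion is 7/6, so g′′′(0) = 3! * (7/6) = 7.

7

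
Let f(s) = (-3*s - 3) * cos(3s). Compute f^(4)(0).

-243

Shift and add copies of the series according to the polynomial's terms.
The coefficient of s^4 in the expansion is -81/8, so f^(4)(0) = 4! * (-81/8) = -243.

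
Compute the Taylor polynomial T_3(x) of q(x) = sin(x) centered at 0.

-x^3/6 + x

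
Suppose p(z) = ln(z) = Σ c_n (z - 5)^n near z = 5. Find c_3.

[(z - 5)^0] = ln(5);  [(z - 5)^1] = 1/5;  [(z - 5)^2] = -1/50;  [(z - 5)^3] = 1/375.

1/375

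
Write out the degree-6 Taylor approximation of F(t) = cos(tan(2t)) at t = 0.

Plug the Maclaurin series of the inner function into that of the outer and collect terms.

-388*t^6/45 - 14*t^4/3 - 2*t^2 + 1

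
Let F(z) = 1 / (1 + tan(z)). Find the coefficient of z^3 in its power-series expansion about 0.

-4/3

Expand as Σ (-1)^k u^k with u equal to the inner function's series.
F(0) = 1
F′(0) = -1
F′′(0) = 2
F′′′(0) = -8
So c_3 = F′′′(0)/3! = -4/3.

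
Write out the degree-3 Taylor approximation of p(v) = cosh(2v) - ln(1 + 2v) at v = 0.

-8*v^3/3 + 4*v^2 - 2*v + 1

Expand each term separately and add.
p(0) = 1
p′(0) = -2
p′′(0) = 8
p′′′(0) = -16
Then c_k = p^(k)(0)/k! gives each Taylor coefficient.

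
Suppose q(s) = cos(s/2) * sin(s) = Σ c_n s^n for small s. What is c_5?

Take the Cauchy product of the two expansions.
[s^0] = 0;  [s^1] = 1;  [s^2] = 0;  [s^3] = -7/24;  [s^4] = 0;  [s^5] = 61/1920.

61/1920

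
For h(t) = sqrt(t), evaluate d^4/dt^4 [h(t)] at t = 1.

Compute the successive derivatives at the expansion point and divide by k!.
From the series, [(t - 1)^4] h = -5/128; multiply by 4! = 24 to get -15/16.

-15/16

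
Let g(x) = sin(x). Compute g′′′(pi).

1

The coefficient of (x - pi)^3 in the expansion is 1/6, so g′′′(pi) = 3! * (1/6) = 1.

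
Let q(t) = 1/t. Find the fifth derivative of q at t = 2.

Use the known series and substitute for the argument.
The coefficient of (t - 2)^5 in the expansion is -1/64, so q^(5)(2) = 5! * (-1/64) = -15/8.

-15/8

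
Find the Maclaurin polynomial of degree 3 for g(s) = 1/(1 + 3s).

-27*s^3 + 9*s^2 - 3*s + 1

Apply the Taylor formula c_k = f^(k)(a)/k!.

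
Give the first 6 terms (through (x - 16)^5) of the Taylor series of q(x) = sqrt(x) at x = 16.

7*(x - 16)^5/67108864 - 5*(x - 16)^4/2097152 + (x - 16)^3/16384 - (x - 16)^2/512 + (x - 16)/8 + 4

[(x - 16)^0] = 4;  [(x - 16)^1] = 1/8;  [(x - 16)^2] = -1/512;  [(x - 16)^3] = 1/16384;  [(x - 16)^4] = -5/2097152;  [(x - 16)^5] = 7/67108864.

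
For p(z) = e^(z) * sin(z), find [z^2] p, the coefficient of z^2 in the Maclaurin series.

Expand each factor separately, then convolve coefficients.

1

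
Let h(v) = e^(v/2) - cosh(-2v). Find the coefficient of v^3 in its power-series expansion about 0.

Add the two expansions coefficient-wise.
h(0) = 0
h′(0) = 1/2
h′′(0) = -15/4
h′′′(0) = 1/8
So c_3 = h′′′(0)/3! = 1/48.

1/48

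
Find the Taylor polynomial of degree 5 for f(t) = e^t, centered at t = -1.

(t + 1)^5*e^(-1)/120 + (t + 1)^4*e^(-1)/24 + (t + 1)^3*e^(-1)/6 + (t + 1)^2*e^(-1)/2 + (t + 1)*e^(-1) + e^(-1)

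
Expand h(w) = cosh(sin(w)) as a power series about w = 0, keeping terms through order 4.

Plug the Maclaurin series of the inner function into that of the outer and collect terms.
[w^0] = 1;  [w^1] = 0;  [w^2] = 1/2;  [w^3] = 0;  [w^4] = -1/8.

-w^4/8 + w^2/2 + 1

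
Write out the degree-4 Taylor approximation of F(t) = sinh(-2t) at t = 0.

-4*t^3/3 - 2*t

Use the known series and substitute for the argument.
[t^0] = 0;  [t^1] = -2;  [t^2] = 0;  [t^3] = -4/3;  [t^4] = 0.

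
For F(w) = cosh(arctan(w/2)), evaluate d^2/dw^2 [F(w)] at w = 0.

1/4

Substitute the inner expansion into the outer series and collect powers.
The coefficient of w^2 in the expansion is 1/8, so F′′(0) = 2! * (1/8) = 1/4.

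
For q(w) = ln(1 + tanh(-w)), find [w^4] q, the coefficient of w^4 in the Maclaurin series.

Let u equal the inner series; expand the outer function in u and truncate.
q(0) = 0
q′(0) = -1
q′′(0) = -1
q′′′(0) = 0
q^(4)(0) = 2
Then c_k = q^(k)(0)/k! gives each Taylor coefficient.

1/12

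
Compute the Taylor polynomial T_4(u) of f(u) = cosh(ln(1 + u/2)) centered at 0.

Let u equal the inner series; expand the outer function in u and truncate.
f(0) = 1
f′(0) = 0
f′′(0) = 1/4
f′′′(0) = -3/8
f^(4)(0) = 3/4

u^4/32 - u^3/16 + u^2/8 + 1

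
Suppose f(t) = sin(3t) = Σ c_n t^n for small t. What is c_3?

[t^0] = 0;  [t^1] = 3;  [t^2] = 0;  [t^3] = -9/2.

-9/2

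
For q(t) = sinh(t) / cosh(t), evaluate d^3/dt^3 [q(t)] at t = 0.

Divide the numerator series by the denominator series (power-series long division).
From the series, [t^3] q = -1/3; multiply by 3! = 6 to get -2.

-2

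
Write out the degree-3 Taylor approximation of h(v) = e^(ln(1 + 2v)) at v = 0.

Substitute the inner expansion into the outer series and collect powers.
h(0) = 1
h′(0) = 2
h′′(0) = 0
h′′′(0) = 0

2*v + 1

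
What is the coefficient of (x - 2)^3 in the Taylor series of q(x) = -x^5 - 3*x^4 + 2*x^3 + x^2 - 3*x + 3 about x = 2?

[(x - 2)^0] = -63;  [(x - 2)^1] = -151;  [(x - 2)^2] = -139;  [(x - 2)^3] = -62.

-62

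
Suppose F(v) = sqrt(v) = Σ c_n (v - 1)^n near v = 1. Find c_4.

Use the known series and substitute for the argument.

-5/128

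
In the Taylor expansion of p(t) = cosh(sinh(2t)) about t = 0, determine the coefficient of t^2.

Compose series: expand the inner function first, then feed it into the outer expansion.
p(0) = 1
p′(0) = 0
p′′(0) = 4
The Taylor polynomial is Σ p^(k)(0)/k! · t^k.

2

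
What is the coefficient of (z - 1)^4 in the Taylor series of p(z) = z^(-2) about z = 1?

p(1) = 1
p′(1) = -2
p′′(1) = 6
p′′′(1) = -24
p^(4)(1) = 120
So c_4 = p^(4)(1)/4! = 5.

5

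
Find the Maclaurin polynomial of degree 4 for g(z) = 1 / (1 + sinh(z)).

Expand as Σ (-1)^k u^k with u equal to the inner function's series.
g(0) = 1
g′(0) = -1
g′′(0) = 2
g′′′(0) = -7
g^(4)(0) = 32

4*z^4/3 - 7*z^3/6 + z^2 - z + 1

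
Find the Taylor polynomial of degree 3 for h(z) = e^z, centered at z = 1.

h(1) = e
h′(1) = e
h′′(1) = e
h′′′(1) = e

e*(z - 1)^3/6 + e*(z - 1)^2/2 + e*(z - 1) + e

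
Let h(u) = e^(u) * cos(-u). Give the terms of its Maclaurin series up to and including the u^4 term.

-u^4/6 - u^3/3 + u + 1

Take the Cauchy product of the two expansions.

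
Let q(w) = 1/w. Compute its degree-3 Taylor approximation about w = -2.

-(w + 2)^3/16 - (w + 2)^2/8 - (w + 2)/4 - 1/2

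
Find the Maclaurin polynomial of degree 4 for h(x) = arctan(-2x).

h(0) = 0
h′(0) = -2
h′′(0) = 0
h′′′(0) = 16
h^(4)(0) = 0

8*x^3/3 - 2*x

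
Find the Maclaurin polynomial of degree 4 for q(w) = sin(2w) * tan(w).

-2*w^4/3 + 2*w^2

Multiply the two series term by term and collect like powers.
q(0) = 0
q′(0) = 0
q′′(0) = 4
q′′′(0) = 0
q^(4)(0) = -16
The Taylor polynomial is Σ q^(k)(0)/k! · w^k.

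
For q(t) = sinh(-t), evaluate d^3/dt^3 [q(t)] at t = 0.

The coefficient of t^3 in the expansion is -1/6, so q′′′(0) = 3! * (-1/6) = -1.

-1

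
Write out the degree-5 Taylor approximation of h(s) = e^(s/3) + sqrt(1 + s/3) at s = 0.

Expand each term separately and add.
h(0) = 2
h′(0) = 1/2
h′′(0) = 1/12
h′′′(0) = 11/216
h^(4)(0) = 1/1296
h^(5)(0) = 137/7776
The Taylor polynomial is Σ h^(k)(0)/k! · s^k.

137*s^5/933120 + s^4/31104 + 11*s^3/1296 + s^2/24 + s/2 + 2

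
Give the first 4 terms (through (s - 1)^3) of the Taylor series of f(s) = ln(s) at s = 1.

Compute the successive derivatives at the expansion point and divide by k!.
[(s - 1)^0] = 0;  [(s - 1)^1] = 1;  [(s - 1)^2] = -1/2;  [(s - 1)^3] = 1/3.

(s - 1)^3/3 - (s - 1)^2/2 + (s - 1)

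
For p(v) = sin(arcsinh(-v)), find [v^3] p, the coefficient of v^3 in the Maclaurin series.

Let u equal the inner series; expand the outer function in u and truncate.
[v^0] = 0;  [v^1] = -1;  [v^2] = 0;  [v^3] = 1/3.
So c_3 = p′′′(0)/3! = 1/3.

1/3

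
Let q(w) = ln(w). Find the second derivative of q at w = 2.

From the series, [(w - 2)^2] q = -1/8; multiply by 2! = 2 to get -1/4.

-1/4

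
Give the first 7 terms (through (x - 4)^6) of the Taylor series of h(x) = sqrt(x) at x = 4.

h(4) = 2
h′(4) = 1/4
h′′(4) = -1/32
h′′′(4) = 3/256
h^(4)(4) = -15/2048
h^(5)(4) = 105/16384
h^(6)(4) = -945/131072
Dividing each by k! gives the coefficients c_0, ..., c_6.

-21*(x - 4)^6/2097152 + 7*(x - 4)^5/131072 - 5*(x - 4)^4/16384 + (x - 4)^3/512 - (x - 4)^2/64 + (x - 4)/4 + 2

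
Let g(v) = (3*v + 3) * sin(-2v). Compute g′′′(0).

Distribute the polynomial across the series and collect like powers.
From the series, [v^3] g = 4; multiply by 3! = 6 to get 24.

24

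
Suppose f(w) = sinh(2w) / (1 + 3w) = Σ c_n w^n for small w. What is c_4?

Expand each factor separately, then convolve coefficients.
[w^0] = 0;  [w^1] = 2;  [w^2] = -6;  [w^3] = 58/3;  [w^4] = -58.

-58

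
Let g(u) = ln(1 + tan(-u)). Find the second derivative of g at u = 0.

Let u equal the inner series; expand the outer function in u and truncate.
From the series, [u^2] g = -1/2; multiply by 2! = 2 to get -1.

-1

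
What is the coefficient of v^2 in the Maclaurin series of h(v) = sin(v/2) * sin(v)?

Multiply the two series term by term and collect like powers.
h(0) = 0
h′(0) = 0
h′′(0) = 1
So c_2 = h′′(0)/2! = 1/2.

1/2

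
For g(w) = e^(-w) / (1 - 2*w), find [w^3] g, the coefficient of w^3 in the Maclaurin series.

29/6

Expand 1/(denominator) as a geometric series and multiply by the numerator's series.
g(0) = 1
g′(0) = 1
g′′(0) = 5
g′′′(0) = 29
So c_3 = g′′′(0)/3! = 29/6.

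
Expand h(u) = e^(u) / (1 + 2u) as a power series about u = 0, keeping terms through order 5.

Write out both Maclaurin series and multiply, keeping only the needed powers.

-2329*u^5/120 + 233*u^4/24 - 29*u^3/6 + 5*u^2/2 - u + 1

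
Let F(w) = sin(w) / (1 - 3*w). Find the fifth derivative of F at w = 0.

9541

Expand 1/(denominator) as a geometric series and multiply by the numerator's series.
From the series, [w^5] F = 9541/120; multiply by 5! = 120 to get 9541.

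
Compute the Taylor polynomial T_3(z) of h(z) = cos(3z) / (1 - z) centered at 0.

Take the Cauchy product of the two expansions.
[z^0] = 1;  [z^1] = 1;  [z^2] = -7/2;  [z^3] = -7/2.

-7*z^3/2 - 7*z^2/2 + z + 1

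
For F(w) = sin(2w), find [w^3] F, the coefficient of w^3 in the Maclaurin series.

Apply the Taylor formula c_k = f^(k)(a)/k!.
F(0) = 0
F′(0) = 2
F′′(0) = 0
F′′′(0) = -8
So c_3 = F′′′(0)/3! = -4/3.

-4/3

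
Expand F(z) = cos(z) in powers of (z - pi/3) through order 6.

-(z - pi/3)^6/1440 - sqrt(3)*(z - pi/3)^5/240 + (z - pi/3)^4/48 + sqrt(3)*(z - pi/3)^3/12 - (z - pi/3)^2/4 - sqrt(3)*(z - pi/3)/2 + 1/2

Compute the successive derivatives at the expansion point and divide by k!.
F(pi/3) = 1/2
F′(pi/3) = -sqrt(3)/2
F′′(pi/3) = -1/2
F′′′(pi/3) = sqrt(3)/2
F^(4)(pi/3) = 1/2
F^(5)(pi/3) = -sqrt(3)/2
F^(6)(pi/3) = -1/2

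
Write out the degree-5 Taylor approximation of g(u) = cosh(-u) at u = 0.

g(0) = 1
g′(0) = 0
g′′(0) = 1
g′′′(0) = 0
g^(4)(0) = 1
g^(5)(0) = 0

u^4/24 + u^2/2 + 1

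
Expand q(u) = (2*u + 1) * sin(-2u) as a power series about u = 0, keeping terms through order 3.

4*u^3/3 - 4*u^2 - 2*u

Multiply each power in the prefactor through the base expansion.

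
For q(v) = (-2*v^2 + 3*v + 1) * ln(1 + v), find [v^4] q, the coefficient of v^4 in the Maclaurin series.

7/4

Distribute the polynomial across the series and collect like powers.
[v^0] = 0;  [v^1] = 1;  [v^2] = 5/2;  [v^3] = -19/6;  [v^4] = 7/4.
So c_4 = q^(4)(0)/4! = 7/4.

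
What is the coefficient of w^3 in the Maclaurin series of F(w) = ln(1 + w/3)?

F(0) = 0
F′(0) = 1/3
F′′(0) = -1/9
F′′′(0) = 2/27
So c_3 = F′′′(0)/3! = 1/81.

1/81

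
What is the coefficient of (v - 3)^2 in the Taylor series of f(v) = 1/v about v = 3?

1/27

Apply the Taylor formula c_k = f^(k)(a)/k!.
f(3) = 1/3
f′(3) = -1/9
f′′(3) = 2/27
So c_2 = f′′(3)/2! = 1/27.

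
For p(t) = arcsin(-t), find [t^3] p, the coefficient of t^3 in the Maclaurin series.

[t^0] = 0;  [t^1] = -1;  [t^2] = 0;  [t^3] = -1/6.

-1/6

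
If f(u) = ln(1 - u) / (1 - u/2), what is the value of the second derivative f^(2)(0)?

-2

Take the Cauchy product of the two expansions.
From the series, [u^2] f = -1; multiply by 2! = 2 to get -2.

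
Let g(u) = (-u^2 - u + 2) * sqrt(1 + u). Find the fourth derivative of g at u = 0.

-3/8

Shift and add copies of the series according to the polynomial's terms.
The coefficient of u^4 in the expansion is -1/64, so g^(4)(0) = 4! * (-1/64) = -3/8.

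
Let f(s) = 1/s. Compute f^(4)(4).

The coefficient of (s - 4)^4 in the expansion is 1/1024, so f^(4)(4) = 4! * (1/1024) = 3/128.

3/128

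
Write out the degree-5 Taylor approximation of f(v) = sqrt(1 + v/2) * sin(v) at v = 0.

341*v^5/30720 - 13*v^4/384 - 19*v^3/96 + v^2/4 + v

Write out both Maclaurin series and multiply, keeping only the needed powers.
f(0) = 0
f′(0) = 1
f′′(0) = 1/2
f′′′(0) = -19/16
f^(4)(0) = -13/16
f^(5)(0) = 341/256
Then c_k = f^(k)(0)/k! gives each Taylor coefficient.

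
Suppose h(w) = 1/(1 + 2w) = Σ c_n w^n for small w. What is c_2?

[w^0] = 1;  [w^1] = -2;  [w^2] = 4.
So c_2 = h′′(0)/2! = 4.

4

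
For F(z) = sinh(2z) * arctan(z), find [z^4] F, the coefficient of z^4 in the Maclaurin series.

2/3

Multiply the two series term by term and collect like powers.
F(0) = 0
F′(0) = 0
F′′(0) = 4
F′′′(0) = 0
F^(4)(0) = 16
So c_4 = F^(4)(0)/4! = 2/3.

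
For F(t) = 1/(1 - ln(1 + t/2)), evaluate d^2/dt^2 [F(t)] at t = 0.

Plug the Maclaurin series of the inner function into that of the outer and collect terms.
The coefficient of t^2 in the expansion is 1/8, so F′′(0) = 2! * (1/8) = 1/4.

1/4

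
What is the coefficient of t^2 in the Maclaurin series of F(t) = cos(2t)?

-2

Differentiate repeatedly and evaluate at the center.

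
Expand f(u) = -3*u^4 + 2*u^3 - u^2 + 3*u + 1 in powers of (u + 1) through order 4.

Use the known series and substitute for the argument.
[(u + 1)^0] = -8;  [(u + 1)^1] = 23;  [(u + 1)^2] = -25;  [(u + 1)^3] = 14;  [(u + 1)^4] = -3.

-3*(u + 1)^4 + 14*(u + 1)^3 - 25*(u + 1)^2 + 23*(u + 1) - 8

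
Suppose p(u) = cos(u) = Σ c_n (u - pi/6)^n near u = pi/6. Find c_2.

[(u - pi/6)^0] = sqrt(3)/2;  [(u - pi/6)^1] = -1/2;  [(u - pi/6)^2] = -sqrt(3)/4.

-sqrt(3)/4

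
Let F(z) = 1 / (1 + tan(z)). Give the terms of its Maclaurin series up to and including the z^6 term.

Expand as Σ (-1)^k u^k with u equal to the inner function's series.
F(0) = 1
F′(0) = -1
F′′(0) = 2
F′′′(0) = -8
F^(4)(0) = 40
F^(5)(0) = -256
F^(6)(0) = 1952

122*z^6/45 - 32*z^5/15 + 5*z^4/3 - 4*z^3/3 + z^2 - z + 1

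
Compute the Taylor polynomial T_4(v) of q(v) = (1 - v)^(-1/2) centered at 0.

q(0) = 1
q′(0) = 1/2
q′′(0) = 3/4
q′′′(0) = 15/8
q^(4)(0) = 105/16

35*v^4/128 + 5*v^3/16 + 3*v^2/8 + v/2 + 1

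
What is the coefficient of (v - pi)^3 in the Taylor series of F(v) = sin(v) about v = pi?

F(pi) = 0
F′(pi) = -1
F′′(pi) = 0
F′′′(pi) = 1
So c_3 = F′′′(pi)/3! = 1/6.

1/6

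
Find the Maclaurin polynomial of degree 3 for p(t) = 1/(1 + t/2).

-t^3/8 + t^2/4 - t/2 + 1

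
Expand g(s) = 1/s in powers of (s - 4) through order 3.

-(s - 4)^3/256 + (s - 4)^2/64 - (s - 4)/16 + 1/4

[(s - 4)^0] = 1/4;  [(s - 4)^1] = -1/16;  [(s - 4)^2] = 1/64;  [(s - 4)^3] = -1/256.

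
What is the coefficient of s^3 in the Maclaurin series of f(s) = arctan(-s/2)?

1/24

Use the known series and substitute for the argument.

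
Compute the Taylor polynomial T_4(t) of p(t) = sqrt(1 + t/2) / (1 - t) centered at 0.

Take the Cauchy product of the two expansions.
[t^0] = 1;  [t^1] = 5/4;  [t^2] = 39/32;  [t^3] = 157/128;  [t^4] = 2507/2048.

2507*t^4/2048 + 157*t^3/128 + 39*t^2/32 + 5*t/4 + 1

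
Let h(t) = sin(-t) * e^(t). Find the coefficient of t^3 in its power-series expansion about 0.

-1/3

Expand each factor separately, then convolve coefficients.
[t^0] = 0;  [t^1] = -1;  [t^2] = -1;  [t^3] = -1/3.
So c_3 = h′′′(0)/3! = -1/3.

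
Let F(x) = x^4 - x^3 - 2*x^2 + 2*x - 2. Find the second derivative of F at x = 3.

The coefficient of (x - 3)^2 in the expansion is 43, so F′′(3) = 2! * (43) = 86.

86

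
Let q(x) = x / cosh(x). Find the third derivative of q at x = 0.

-3

Write the quotient as an unknown series and match coefficients against numerator = denominator · series.
The coefficient of x^3 in the expansion is -1/2, so q′′′(0) = 3! * (-1/2) = -3.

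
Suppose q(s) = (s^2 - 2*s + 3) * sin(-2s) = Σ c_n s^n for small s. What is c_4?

Shift and add copies of the series according to the polynomial's terms.
[s^0] = 0;  [s^1] = -6;  [s^2] = 4;  [s^3] = 2;  [s^4] = -8/3.
So c_4 = q^(4)(0)/4! = -8/3.

-8/3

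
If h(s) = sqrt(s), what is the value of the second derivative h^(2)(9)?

Differentiate repeatedly and evaluate at the center.
From the series, [(s - 9)^2] h = -1/216; multiply by 2! = 2 to get -1/108.

-1/108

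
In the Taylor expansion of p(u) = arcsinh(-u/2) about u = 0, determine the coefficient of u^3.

Apply the Taylor formula c_k = f^(k)(a)/k!.
p(0) = 0
p′(0) = -1/2
p′′(0) = 0
p′′′(0) = 1/8
Dividing each by k! gives the coefficients c_0, ..., c_3.

1/48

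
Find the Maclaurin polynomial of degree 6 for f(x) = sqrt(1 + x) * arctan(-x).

-409*x^6/3840 - 389*x^5/1920 + 5*x^4/48 + 11*x^3/24 - x^2/2 - x

Take the Cauchy product of the two expansions.
[x^0] = 0;  [x^1] = -1;  [x^2] = -1/2;  [x^3] = 11/24;  [x^4] = 5/48;  [x^5] = -389/1920;  [x^6] = -409/3840.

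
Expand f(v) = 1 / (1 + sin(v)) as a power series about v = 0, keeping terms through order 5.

-61*v^5/120 + 2*v^4/3 - 5*v^3/6 + v^2 - v + 1

Use the geometric series for the reciprocal, then substitute.
f(0) = 1
f′(0) = -1
f′′(0) = 2
f′′′(0) = -5
f^(4)(0) = 16
f^(5)(0) = -61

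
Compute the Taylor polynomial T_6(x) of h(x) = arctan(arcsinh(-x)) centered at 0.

-53*x^5/120 + x^3/2 - x

Plug the Maclaurin series of the inner function into that of the outer and collect terms.
[x^0] = 0;  [x^1] = -1;  [x^2] = 0;  [x^3] = 1/2;  [x^4] = 0;  [x^5] = -53/120;  [x^6] = 0.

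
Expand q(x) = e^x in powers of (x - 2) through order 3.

q(2) = e^(2)
q′(2) = e^(2)
q′′(2) = e^(2)
q′′′(2) = e^(2)
Dividing each by k! gives the coefficients c_0, ..., c_3.

(x - 2)^3*e^(2)/6 + (x - 2)^2*e^(2)/2 + (x - 2)*e^(2) + e^(2)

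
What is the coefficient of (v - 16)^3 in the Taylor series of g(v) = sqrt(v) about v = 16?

Use the known series and substitute for the argument.
[(v - 16)^0] = 4;  [(v - 16)^1] = 1/8;  [(v - 16)^2] = -1/512;  [(v - 16)^3] = 1/16384.
So c_3 = g′′′(16)/3! = 1/16384.

1/16384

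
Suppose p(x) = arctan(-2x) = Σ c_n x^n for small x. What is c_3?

Compute the successive derivatives at the expansion point and divide by k!.
p(0) = 0
p′(0) = -2
p′′(0) = 0
p′′′(0) = 16
Then c_k = p^(k)(0)/k! gives each Taylor coefficient.

8/3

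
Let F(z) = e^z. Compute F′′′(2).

The coefficient of (z - 2)^3 in the expansion is e^(2)/6, so F′′′(2) = 3! * (e^(2)/6) = e^(2).

e^(2)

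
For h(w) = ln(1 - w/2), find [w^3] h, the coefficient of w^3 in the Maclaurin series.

-1/24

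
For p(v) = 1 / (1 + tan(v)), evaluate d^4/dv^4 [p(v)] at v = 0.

40

Expand as Σ (-1)^k u^k with u equal to the inner function's series.
The coefficient of v^4 in the expansion is 5/3, so p^(4)(0) = 4! * (5/3) = 40.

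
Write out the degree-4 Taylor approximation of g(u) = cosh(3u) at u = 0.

27*u^4/8 + 9*u^2/2 + 1

Compute the successive derivatives at the expansion point and divide by k!.
g(0) = 1
g′(0) = 0
g′′(0) = 9
g′′′(0) = 0
g^(4)(0) = 81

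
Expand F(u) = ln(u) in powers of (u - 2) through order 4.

F(2) = ln(2)
F′(2) = 1/2
F′′(2) = -1/4
F′′′(2) = 1/4
F^(4)(2) = -3/8
The Taylor polynomial is Σ F^(k)(2)/k! · (u - 2)^k.

-(u - 2)^4/64 + (u - 2)^3/24 - (u - 2)^2/8 + (u - 2)/2 + ln(2)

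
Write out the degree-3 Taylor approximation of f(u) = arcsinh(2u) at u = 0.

Use the known series and substitute for the argument.
[u^0] = 0;  [u^1] = 2;  [u^2] = 0;  [u^3] = -4/3.

-4*u^3/3 + 2*u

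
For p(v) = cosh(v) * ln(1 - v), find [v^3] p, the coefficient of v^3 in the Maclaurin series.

-5/6

Multiply the two series term by term and collect like powers.
p(0) = 0
p′(0) = -1
p′′(0) = -1
p′′′(0) = -5
Dividing each by k! gives the coefficients c_0, ..., c_3.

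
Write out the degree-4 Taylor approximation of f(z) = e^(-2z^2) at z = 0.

[z^0] = 1;  [z^1] = 0;  [z^2] = -2;  [z^3] = 0;  [z^4] = 2.

2*z^4 - 2*z^2 + 1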